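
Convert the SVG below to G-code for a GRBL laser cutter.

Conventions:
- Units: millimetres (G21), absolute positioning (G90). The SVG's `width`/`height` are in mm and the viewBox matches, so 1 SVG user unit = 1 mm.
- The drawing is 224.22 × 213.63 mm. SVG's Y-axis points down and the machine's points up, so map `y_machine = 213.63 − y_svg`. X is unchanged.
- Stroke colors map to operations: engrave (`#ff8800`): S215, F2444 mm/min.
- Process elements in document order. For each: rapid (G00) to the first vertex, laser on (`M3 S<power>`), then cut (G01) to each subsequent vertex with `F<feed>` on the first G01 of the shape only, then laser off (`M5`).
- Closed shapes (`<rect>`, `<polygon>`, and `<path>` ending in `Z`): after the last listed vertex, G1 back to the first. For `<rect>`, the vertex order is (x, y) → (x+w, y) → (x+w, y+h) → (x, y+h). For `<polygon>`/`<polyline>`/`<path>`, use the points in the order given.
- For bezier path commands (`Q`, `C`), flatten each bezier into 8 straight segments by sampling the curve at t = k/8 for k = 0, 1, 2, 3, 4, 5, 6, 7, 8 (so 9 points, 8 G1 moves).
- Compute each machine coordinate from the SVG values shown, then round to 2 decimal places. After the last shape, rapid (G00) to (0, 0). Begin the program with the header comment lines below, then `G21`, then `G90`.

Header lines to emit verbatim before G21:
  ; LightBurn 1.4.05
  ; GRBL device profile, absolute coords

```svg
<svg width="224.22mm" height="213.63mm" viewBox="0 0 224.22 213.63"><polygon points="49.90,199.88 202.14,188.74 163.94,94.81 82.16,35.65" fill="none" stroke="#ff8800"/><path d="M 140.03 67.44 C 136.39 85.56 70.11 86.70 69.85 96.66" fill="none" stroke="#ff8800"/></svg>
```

; LightBurn 1.4.05
; GRBL device profile, absolute coords
G21
G90
G00 X49.90 Y13.75
M3 S215
G01 X202.14 Y24.89 F2444
G01 X163.94 Y118.82
G01 X82.16 Y177.98
G01 X49.90 Y13.75
M5
G00 X140.03 Y146.19
M3 S215
G01 X135.98 Y140.14 F2444
G01 X127.57 Y135.38
G01 X116.29 Y131.61
G01 X103.67 Y128.52
G01 X91.21 Y125.81
G01 X80.41 Y123.19
G01 X72.79 Y120.34
G01 X69.85 Y116.97
M5
G00 X0.00 Y0.00

viewBox `0 0 224.22 213.63` with mm width/height → 1 unit = 1 mm. Flip: y_m = 213.63 − y_svg.

**Shape 1** — `<polygon>` closed polygon, stroke `#ff8800` → engrave (S215, F2444). Machine vertices: (49.90,13.75) → (202.14,24.89) → (163.94,118.82) → (82.16,177.98) → (49.90,13.75). Closed: final G1 returns to the first vertex.

**Shape 2** — `<path>` cubic bezier, stroke `#ff8800` → engrave (S215, F2444). Control points (SVG): P0=(140.03,67.44), P1=(136.39,85.56), P2=(70.11,86.70), P3=(69.85,96.66); sampled at t=k/8. Machine vertices: (140.03,146.19) → (135.98,140.14) → (127.57,135.38) → (116.29,131.61) → (103.67,128.52) → (91.21,125.81) → (80.41,123.19) → (72.79,120.34) → (69.85,116.97). Open path.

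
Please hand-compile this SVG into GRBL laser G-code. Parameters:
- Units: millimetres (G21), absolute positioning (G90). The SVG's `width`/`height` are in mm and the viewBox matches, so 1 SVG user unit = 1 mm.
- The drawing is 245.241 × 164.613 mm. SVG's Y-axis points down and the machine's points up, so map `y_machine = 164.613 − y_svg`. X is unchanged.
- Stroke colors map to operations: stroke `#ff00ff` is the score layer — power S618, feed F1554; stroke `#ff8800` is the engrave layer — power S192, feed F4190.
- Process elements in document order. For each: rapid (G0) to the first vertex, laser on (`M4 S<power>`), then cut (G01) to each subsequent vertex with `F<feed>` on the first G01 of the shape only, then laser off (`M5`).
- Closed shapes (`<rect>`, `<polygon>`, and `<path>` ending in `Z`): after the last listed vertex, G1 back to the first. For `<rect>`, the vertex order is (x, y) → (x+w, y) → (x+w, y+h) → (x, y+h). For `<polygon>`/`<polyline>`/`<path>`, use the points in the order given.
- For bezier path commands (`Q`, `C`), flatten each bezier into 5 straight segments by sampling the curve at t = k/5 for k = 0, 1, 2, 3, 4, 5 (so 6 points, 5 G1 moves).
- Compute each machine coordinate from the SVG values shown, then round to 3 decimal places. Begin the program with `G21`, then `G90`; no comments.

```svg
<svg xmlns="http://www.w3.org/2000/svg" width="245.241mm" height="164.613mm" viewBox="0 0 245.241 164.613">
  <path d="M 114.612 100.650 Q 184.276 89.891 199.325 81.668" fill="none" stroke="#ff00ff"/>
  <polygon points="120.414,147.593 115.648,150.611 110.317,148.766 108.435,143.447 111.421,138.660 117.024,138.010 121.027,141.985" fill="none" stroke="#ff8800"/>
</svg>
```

G21
G90
G0 X114.612 Y63.963
M4 S618
G01 X140.293 Y68.165 F1554
G01 X161.605 Y72.164
G01 X178.547 Y75.961
G01 X191.121 Y79.554
G01 X199.325 Y82.945
M5
G0 X120.414 Y17.020
M4 S192
G01 X115.648 Y14.002 F4190
G01 X110.317 Y15.847
G01 X108.435 Y21.166
G01 X111.421 Y25.953
G01 X117.024 Y26.603
G01 X121.027 Y22.628
G01 X120.414 Y17.020
M5

1 u = 1 mm; y_m = 164.613 − y.

[1] `<path>` quadratic bezier, #ff00ff→score S618 F1554: (114.612,63.963) → (140.293,68.165) → (161.605,72.164) → (178.547,75.961) → (191.121,79.554) → (199.325,82.945)

[2] `<polygon>` regular polygon, #ff8800→engrave S192 F4190: (120.414,17.020) → (115.648,14.002) → (110.317,15.847) → (108.435,21.166) → (111.421,25.953) → (117.024,26.603) → (121.027,22.628) → (120.414,17.020) (closed)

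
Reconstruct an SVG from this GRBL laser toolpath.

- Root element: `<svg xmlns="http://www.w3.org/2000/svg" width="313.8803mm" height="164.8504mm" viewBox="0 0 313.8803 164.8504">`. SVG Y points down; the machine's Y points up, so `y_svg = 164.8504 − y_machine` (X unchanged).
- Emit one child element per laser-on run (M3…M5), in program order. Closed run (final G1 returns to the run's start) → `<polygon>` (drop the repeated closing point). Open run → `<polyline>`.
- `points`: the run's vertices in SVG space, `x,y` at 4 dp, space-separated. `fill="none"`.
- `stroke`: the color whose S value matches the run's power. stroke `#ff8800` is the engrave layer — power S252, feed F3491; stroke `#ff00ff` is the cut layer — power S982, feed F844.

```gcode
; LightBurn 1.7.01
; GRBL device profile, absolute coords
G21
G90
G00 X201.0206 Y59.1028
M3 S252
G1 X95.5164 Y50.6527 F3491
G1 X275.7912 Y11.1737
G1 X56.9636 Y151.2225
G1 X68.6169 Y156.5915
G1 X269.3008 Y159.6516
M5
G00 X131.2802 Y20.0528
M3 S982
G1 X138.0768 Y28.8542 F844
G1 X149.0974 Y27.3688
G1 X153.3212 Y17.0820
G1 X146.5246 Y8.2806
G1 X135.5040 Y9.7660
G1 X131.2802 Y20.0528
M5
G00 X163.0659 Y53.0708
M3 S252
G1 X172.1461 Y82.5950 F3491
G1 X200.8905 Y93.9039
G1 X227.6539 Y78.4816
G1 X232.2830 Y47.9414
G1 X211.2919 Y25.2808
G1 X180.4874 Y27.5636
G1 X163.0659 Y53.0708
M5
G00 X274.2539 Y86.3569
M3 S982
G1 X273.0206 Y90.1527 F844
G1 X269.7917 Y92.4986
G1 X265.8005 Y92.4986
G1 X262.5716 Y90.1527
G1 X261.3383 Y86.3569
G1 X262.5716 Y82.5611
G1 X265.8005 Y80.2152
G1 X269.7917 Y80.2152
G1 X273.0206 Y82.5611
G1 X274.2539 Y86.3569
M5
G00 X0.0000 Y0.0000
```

Each laser-on run becomes one SVG element. Flip Y back into SVG space with y_svg = 164.8504 − y_machine.

Run 1: power S252 maps to stroke `#ff8800` (engrave). The run is open, so emit a `<polyline>` with points (Y-flipped): 201.0206,105.7476 95.5164,114.1977 275.7912,153.6767 56.9636,13.6279 68.6169,8.2589 269.3008,5.1988.

Run 2: the run's S982 means `#ff00ff` (cut). The run returns to its start, so emit a `<polygon>` with points (Y-flipped): 131.2802,144.7976 138.0768,135.9962 149.0974,137.4816 153.3212,147.7684 146.5246,156.5698 135.5040,155.0844.

Run 3: the run's S252 means `#ff8800` (engrave). The run returns to its start, so emit a `<polygon>` with points (Y-flipped): 163.0659,111.7796 172.1461,82.2554 200.8905,70.9465 227.6539,86.3688 232.2830,116.9090 211.2919,139.5696 180.4874,137.2868.

Run 4: power S982 maps to stroke `#ff00ff` (cut). The run returns to its start, so emit a `<polygon>` with points (Y-flipped): 274.2539,78.4935 273.0206,74.6977 269.7917,72.3518 265.8005,72.3518 262.5716,74.6977 261.3383,78.4935 262.5716,82.2893 265.8005,84.6352 269.7917,84.6352 273.0206,82.2893.

<svg xmlns="http://www.w3.org/2000/svg" width="313.8803mm" height="164.8504mm" viewBox="0 0 313.8803 164.8504">
  <polyline points="201.0206,105.7476 95.5164,114.1977 275.7912,153.6767 56.9636,13.6279 68.6169,8.2589 269.3008,5.1988" fill="none" stroke="#ff8800"/>
  <polygon points="131.2802,144.7976 138.0768,135.9962 149.0974,137.4816 153.3212,147.7684 146.5246,156.5698 135.5040,155.0844" fill="none" stroke="#ff00ff"/>
  <polygon points="163.0659,111.7796 172.1461,82.2554 200.8905,70.9465 227.6539,86.3688 232.2830,116.9090 211.2919,139.5696 180.4874,137.2868" fill="none" stroke="#ff8800"/>
  <polygon points="274.2539,78.4935 273.0206,74.6977 269.7917,72.3518 265.8005,72.3518 262.5716,74.6977 261.3383,78.4935 262.5716,82.2893 265.8005,84.6352 269.7917,84.6352 273.0206,82.2893" fill="none" stroke="#ff00ff"/>
</svg>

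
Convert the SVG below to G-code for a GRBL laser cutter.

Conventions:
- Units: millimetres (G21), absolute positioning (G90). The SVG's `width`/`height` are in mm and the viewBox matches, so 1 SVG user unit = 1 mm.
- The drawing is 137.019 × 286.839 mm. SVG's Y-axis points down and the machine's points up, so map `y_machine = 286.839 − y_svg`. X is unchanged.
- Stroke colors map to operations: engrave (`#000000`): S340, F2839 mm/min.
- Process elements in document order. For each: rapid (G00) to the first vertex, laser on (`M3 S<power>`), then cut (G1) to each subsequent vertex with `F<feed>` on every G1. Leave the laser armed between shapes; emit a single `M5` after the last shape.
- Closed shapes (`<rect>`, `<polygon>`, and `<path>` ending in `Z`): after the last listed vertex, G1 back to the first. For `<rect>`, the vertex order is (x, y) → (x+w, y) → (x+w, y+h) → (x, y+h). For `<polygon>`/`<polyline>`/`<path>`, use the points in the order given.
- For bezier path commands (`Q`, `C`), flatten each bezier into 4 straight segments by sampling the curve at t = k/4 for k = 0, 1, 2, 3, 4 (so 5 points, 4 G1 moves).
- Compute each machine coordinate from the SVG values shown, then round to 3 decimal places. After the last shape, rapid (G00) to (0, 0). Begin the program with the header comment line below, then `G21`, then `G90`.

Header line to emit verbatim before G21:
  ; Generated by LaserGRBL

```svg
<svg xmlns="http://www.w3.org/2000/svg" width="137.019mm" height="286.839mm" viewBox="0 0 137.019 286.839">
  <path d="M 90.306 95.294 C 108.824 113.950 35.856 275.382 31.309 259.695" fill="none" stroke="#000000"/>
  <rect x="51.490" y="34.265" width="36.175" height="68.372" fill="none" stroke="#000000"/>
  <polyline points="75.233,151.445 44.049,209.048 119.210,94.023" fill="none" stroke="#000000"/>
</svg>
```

; Generated by LaserGRBL
G21
G90
G00 X90.306 Y191.545
M3 S340
G1 X89.539 Y155.781 F2839
G1 X69.457 Y96.466 F2839
G1 X45.050 Y43.590 F2839
G1 X31.309 Y27.144 F2839
G00 X51.490 Y252.574
M3 S340
G1 X87.665 Y252.574 F2839
G1 X87.665 Y184.202 F2839
G1 X51.490 Y184.202 F2839
G1 X51.490 Y252.574 F2839
G00 X75.233 Y135.394
M3 S340
G1 X44.049 Y77.791 F2839
G1 X119.210 Y192.816 F2839
M5
G00 X0.000 Y0.000

1 u = 1 mm; y_m = 286.839 − y.

[1] `<path>` cubic bezier, #000000→engrave S340 F2839: (90.306,191.545) → (89.539,155.781) → (69.457,96.466) → (45.050,43.590) → (31.309,27.144)

[2] `<rect>` rectangle, #000000→engrave S340 F2839: (51.490,252.574) → (87.665,252.574) → (87.665,184.202) → (51.490,184.202) → (51.490,252.574) (closed)

[3] `<polyline>` open polyline, #000000→engrave S340 F2839: (75.233,135.394) → (44.049,77.791) → (119.210,192.816)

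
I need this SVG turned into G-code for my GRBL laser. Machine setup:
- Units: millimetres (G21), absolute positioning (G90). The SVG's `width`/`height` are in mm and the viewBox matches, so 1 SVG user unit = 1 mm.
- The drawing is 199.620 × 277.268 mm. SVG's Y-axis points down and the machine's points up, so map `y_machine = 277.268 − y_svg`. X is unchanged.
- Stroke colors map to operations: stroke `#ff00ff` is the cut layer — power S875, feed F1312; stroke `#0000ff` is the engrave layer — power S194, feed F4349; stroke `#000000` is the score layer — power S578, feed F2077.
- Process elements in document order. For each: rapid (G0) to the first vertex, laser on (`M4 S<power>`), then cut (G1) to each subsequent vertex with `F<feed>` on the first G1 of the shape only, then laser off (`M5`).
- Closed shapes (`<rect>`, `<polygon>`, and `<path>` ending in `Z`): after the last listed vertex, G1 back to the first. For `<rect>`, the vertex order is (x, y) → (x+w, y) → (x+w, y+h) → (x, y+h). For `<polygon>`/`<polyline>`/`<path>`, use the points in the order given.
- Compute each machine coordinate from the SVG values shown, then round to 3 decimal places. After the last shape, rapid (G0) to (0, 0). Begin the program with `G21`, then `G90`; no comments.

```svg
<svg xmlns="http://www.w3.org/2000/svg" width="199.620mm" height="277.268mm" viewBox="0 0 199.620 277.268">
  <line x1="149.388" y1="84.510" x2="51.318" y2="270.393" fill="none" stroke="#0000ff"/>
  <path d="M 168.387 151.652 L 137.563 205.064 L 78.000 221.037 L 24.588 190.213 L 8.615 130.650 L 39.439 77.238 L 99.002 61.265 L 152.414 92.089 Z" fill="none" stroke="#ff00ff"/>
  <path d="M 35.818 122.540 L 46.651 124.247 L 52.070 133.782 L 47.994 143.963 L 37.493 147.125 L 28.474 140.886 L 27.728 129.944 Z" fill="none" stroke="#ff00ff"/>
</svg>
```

1 u = 1 mm; y_m = 277.268 − y.

[1] `<line>` line segment, #0000ff→engrave S194 F4349: (149.388,192.758) → (51.318,6.875)

[2] `<path>` regular polygon, #ff00ff→cut S875 F1312: (168.387,125.616) → (137.563,72.204) → (78.000,56.231) → (24.588,87.055) → (8.615,146.618) → (39.439,200.030) → (99.002,216.003) → (152.414,185.179) → (168.387,125.616) (closed)

[3] `<path>` regular polygon, #ff00ff→cut S875 F1312: (35.818,154.728) → (46.651,153.021) → (52.070,143.486) → (47.994,133.305) → (37.493,130.143) → (28.474,136.382) → (27.728,147.324) → (35.818,154.728) (closed)

G21
G90
G0 X149.388 Y192.758
M4 S194
G1 X51.318 Y6.875 F4349
M5
G0 X168.387 Y125.616
M4 S875
G1 X137.563 Y72.204 F1312
G1 X78.000 Y56.231
G1 X24.588 Y87.055
G1 X8.615 Y146.618
G1 X39.439 Y200.030
G1 X99.002 Y216.003
G1 X152.414 Y185.179
G1 X168.387 Y125.616
M5
G0 X35.818 Y154.728
M4 S875
G1 X46.651 Y153.021 F1312
G1 X52.070 Y143.486
G1 X47.994 Y133.305
G1 X37.493 Y130.143
G1 X28.474 Y136.382
G1 X27.728 Y147.324
G1 X35.818 Y154.728
M5
G0 X0.000 Y0.000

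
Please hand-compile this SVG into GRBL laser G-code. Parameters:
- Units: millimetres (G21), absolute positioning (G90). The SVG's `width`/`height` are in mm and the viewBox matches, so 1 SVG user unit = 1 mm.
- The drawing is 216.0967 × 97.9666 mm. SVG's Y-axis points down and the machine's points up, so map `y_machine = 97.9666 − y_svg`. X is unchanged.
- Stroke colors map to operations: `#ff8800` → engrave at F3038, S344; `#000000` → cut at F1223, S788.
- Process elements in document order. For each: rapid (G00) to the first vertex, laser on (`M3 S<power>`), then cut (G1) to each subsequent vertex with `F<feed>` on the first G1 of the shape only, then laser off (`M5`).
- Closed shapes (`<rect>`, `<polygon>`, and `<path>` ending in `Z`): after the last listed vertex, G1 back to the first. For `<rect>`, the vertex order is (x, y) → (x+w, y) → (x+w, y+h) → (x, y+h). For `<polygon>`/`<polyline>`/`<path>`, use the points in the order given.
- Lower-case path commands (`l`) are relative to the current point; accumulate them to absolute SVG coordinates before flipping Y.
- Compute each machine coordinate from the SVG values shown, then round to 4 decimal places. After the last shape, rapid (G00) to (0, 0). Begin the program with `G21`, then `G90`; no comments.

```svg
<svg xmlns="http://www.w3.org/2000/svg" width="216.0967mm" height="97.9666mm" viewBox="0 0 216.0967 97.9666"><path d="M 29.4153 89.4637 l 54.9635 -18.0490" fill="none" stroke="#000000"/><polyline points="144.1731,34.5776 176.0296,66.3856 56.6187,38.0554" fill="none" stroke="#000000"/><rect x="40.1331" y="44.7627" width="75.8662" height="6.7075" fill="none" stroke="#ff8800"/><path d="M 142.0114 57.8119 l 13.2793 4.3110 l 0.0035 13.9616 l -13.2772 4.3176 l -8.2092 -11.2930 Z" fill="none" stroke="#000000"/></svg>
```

1 u = 1 mm; y_m = 97.9666 − y.

[1] `<path>` line segment, #000000→cut S788 F1223: (29.4153,8.5029) → (84.3788,26.5519)

[2] `<polyline>` open polyline, #000000→cut S788 F1223: (144.1731,63.3890) → (176.0296,31.5810) → (56.6187,59.9112)

[3] `<rect>` rectangle, #ff8800→engrave S344 F3038: (40.1331,53.2039) → (115.9993,53.2039) → (115.9993,46.4964) → (40.1331,46.4964) → (40.1331,53.2039) (closed)

[4] `<path>` regular polygon, #000000→cut S788 F1223: (142.0114,40.1547) → (155.2907,35.8437) → (155.2942,21.8821) → (142.0170,17.5645) → (133.8078,28.8575) → (142.0114,40.1547) (closed)

G21
G90
G00 X29.4153 Y8.5029
M3 S788
G1 X84.3788 Y26.5519 F1223
M5
G00 X144.1731 Y63.3890
M3 S788
G1 X176.0296 Y31.5810 F1223
G1 X56.6187 Y59.9112
M5
G00 X40.1331 Y53.2039
M3 S344
G1 X115.9993 Y53.2039 F3038
G1 X115.9993 Y46.4964
G1 X40.1331 Y46.4964
G1 X40.1331 Y53.2039
M5
G00 X142.0114 Y40.1547
M3 S788
G1 X155.2907 Y35.8437 F1223
G1 X155.2942 Y21.8821
G1 X142.0170 Y17.5645
G1 X133.8078 Y28.8575
G1 X142.0114 Y40.1547
M5
G00 X0.0000 Y0.0000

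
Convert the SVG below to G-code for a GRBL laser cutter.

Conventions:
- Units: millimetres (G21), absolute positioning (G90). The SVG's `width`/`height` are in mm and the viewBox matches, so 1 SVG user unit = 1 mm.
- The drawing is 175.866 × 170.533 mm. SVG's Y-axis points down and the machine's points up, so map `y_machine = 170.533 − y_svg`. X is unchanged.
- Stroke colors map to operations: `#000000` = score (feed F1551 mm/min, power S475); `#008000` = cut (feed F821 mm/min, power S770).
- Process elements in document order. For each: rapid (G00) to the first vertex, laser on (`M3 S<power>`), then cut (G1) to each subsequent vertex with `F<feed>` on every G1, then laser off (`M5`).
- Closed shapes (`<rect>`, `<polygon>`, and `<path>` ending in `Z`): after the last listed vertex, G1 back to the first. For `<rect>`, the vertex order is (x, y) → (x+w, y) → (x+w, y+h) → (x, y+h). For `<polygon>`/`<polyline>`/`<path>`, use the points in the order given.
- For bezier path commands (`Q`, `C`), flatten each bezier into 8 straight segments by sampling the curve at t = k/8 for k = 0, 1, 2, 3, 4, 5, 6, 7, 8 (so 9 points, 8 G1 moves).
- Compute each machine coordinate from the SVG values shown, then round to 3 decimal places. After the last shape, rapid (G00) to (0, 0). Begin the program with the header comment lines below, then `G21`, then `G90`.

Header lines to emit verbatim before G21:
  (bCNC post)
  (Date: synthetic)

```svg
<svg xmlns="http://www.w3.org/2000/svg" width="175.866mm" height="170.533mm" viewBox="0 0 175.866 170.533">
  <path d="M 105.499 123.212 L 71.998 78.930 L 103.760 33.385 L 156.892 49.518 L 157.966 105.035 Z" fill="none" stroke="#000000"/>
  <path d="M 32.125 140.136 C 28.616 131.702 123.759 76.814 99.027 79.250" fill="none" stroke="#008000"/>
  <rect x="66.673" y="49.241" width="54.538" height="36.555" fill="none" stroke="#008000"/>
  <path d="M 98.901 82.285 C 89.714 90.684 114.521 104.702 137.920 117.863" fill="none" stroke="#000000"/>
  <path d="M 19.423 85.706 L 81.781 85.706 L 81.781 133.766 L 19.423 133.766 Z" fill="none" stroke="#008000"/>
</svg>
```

(bCNC post)
(Date: synthetic)
G21
G90
G00 X105.499 Y47.321
M3 S475
G1 X71.998 Y91.603 F1551
G1 X103.760 Y137.148 F1551
G1 X156.892 Y121.015 F1551
G1 X157.966 Y65.498 F1551
G1 X105.499 Y47.321 F1551
M5
G00 X32.125 Y30.397
M3 S770
G1 X35.007 Y35.535 F821
G1 X44.576 Y43.811 F821
G1 X58.272 Y54.010 F821
G1 X73.535 Y64.916 F821
G1 X87.802 Y75.313 F821
G1 X98.514 Y83.983 F821
G1 X103.109 Y89.712 F821
G1 X99.027 Y91.283 F821
M5
G00 X66.673 Y121.292
M3 S770
G1 X121.211 Y121.292 F821
G1 X121.211 Y84.737 F821
G1 X66.673 Y84.737 F821
G1 X66.673 Y121.292 F821
M5
G00 X98.901 Y88.248
M3 S475
G1 X96.980 Y84.848 F1551
G1 X97.831 Y80.996 F1551
G1 X101.040 Y76.770 F1551
G1 X106.191 Y72.245 F1551
G1 X112.869 Y67.496 F1551
G1 X120.660 Y62.600 F1551
G1 X129.149 Y57.633 F1551
G1 X137.920 Y52.670 F1551
M5
G00 X19.423 Y84.827
M3 S770
G1 X81.781 Y84.827 F821
G1 X81.781 Y36.767 F821
G1 X19.423 Y36.767 F821
G1 X19.423 Y84.827 F821
M5
G00 X0.000 Y0.000

Since the viewBox matches the mm dimensions, user units are millimetres directly. The only transform is the Y-flip y_m = 170.533 − y_svg.

Shape 1 is a regular polygon drawn with `<path>`. Its stroke #000000 means score at S475, F1551. After flipping Y the toolpath is (105.499,47.321) → (71.998,91.603) → (103.760,137.148) → (156.892,121.015) → (157.966,65.498) → (105.499,47.321), returning to the start.

Shape 2 is a cubic bezier drawn with `<path>`. Its stroke #008000 means cut at S770, F821. After flipping Y the toolpath is (32.125,30.397) → (35.007,35.535) → (44.576,43.811) → (58.272,54.010) → (73.535,64.916) → (87.802,75.313) → (98.514,83.983) → (103.109,89.712) → (99.027,91.283).

Shape 3 is a rectangle drawn with `<rect>`. Its stroke #008000 means cut at S770, F821. After flipping Y the toolpath is (66.673,121.292) → (121.211,121.292) → (121.211,84.737) → (66.673,84.737) → (66.673,121.292), returning to the start.

Shape 4 is a cubic bezier drawn with `<path>`. Its stroke #000000 means score at S475, F1551. After flipping Y the toolpath is (98.901,88.248) → (96.980,84.848) → (97.831,80.996) → (101.040,76.770) → (106.191,72.245) → (112.869,67.496) → (120.660,62.600) → (129.149,57.633) → (137.920,52.670).

Shape 5 is a rectangle drawn with `<path>`. Its stroke #008000 means cut at S770, F821. After flipping Y the toolpath is (19.423,84.827) → (81.781,84.827) → (81.781,36.767) → (19.423,36.767) → (19.423,84.827), returning to the start.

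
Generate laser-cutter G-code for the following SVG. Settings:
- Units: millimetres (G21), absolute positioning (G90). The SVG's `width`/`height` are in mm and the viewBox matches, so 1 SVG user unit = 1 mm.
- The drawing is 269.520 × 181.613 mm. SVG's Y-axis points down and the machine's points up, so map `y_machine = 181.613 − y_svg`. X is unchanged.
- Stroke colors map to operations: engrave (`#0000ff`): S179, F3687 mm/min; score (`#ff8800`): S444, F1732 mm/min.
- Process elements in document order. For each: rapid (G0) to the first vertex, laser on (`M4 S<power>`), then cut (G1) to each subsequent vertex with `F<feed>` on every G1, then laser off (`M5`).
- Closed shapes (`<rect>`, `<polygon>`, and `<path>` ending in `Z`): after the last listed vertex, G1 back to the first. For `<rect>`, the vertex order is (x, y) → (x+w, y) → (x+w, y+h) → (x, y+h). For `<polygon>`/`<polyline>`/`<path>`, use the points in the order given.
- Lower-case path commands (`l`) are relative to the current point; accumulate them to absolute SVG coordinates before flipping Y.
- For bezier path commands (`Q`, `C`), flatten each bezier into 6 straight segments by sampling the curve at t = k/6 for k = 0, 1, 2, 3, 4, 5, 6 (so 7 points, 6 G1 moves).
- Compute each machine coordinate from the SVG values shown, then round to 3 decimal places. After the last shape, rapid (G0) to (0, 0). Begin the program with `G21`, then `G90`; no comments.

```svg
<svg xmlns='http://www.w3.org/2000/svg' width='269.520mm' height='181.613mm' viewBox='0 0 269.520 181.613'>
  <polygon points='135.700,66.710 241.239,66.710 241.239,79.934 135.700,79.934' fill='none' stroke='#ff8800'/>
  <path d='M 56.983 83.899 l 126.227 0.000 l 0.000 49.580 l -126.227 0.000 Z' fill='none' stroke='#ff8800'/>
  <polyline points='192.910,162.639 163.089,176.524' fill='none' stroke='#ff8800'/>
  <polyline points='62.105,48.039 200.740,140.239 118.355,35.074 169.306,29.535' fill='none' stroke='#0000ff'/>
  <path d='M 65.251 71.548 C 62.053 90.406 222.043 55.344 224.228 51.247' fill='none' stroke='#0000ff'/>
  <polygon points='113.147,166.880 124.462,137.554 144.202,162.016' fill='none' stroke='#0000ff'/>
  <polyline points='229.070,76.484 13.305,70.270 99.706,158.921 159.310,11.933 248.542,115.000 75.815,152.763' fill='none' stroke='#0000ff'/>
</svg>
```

1 u = 1 mm; y_m = 181.613 − y.

[1] `<polygon>` rectangle, #ff8800→score S444 F1732: (135.700,114.903) → (241.239,114.903) → (241.239,101.679) → (135.700,101.679) → (135.700,114.903) (closed)

[2] `<path>` rectangle, #ff8800→score S444 F1732: (56.983,97.714) → (183.210,97.714) → (183.210,48.134) → (56.983,48.134) → (56.983,97.714) (closed)

[3] `<polyline>` line segment, #ff8800→score S444 F1732: (192.910,18.974) → (163.089,5.089)

[4] `<polyline>` open polyline, #0000ff→engrave S179 F3687: (62.105,133.574) → (200.740,41.374) → (118.355,146.539) → (169.306,152.078)

[5] `<path>` cubic bezier, #0000ff→engrave S179 F3687: (65.251,110.065) → (75.765,104.736) → (104.560,106.036) → (142.721,111.607) → (181.330,119.091) → (211.471,126.130) → (224.228,130.366)

[6] `<polygon>` regular polygon, #0000ff→engrave S179 F3687: (113.147,14.733) → (124.462,44.059) → (144.202,19.597) → (113.147,14.733) (closed)

[7] `<polyline>` open polyline, #0000ff→engrave S179 F3687: (229.070,105.129) → (13.305,111.343) → (99.706,22.692) → (159.310,169.680) → (248.542,66.613) → (75.815,28.850)

G21
G90
G0 X135.700 Y114.903
M4 S444
G1 X241.239 Y114.903 F1732
G1 X241.239 Y101.679 F1732
G1 X135.700 Y101.679 F1732
G1 X135.700 Y114.903 F1732
M5
G0 X56.983 Y97.714
M4 S444
G1 X183.210 Y97.714 F1732
G1 X183.210 Y48.134 F1732
G1 X56.983 Y48.134 F1732
G1 X56.983 Y97.714 F1732
M5
G0 X192.910 Y18.974
M4 S444
G1 X163.089 Y5.089 F1732
M5
G0 X62.105 Y133.574
M4 S179
G1 X200.740 Y41.374 F3687
G1 X118.355 Y146.539 F3687
G1 X169.306 Y152.078 F3687
M5
G0 X65.251 Y110.065
M4 S179
G1 X75.765 Y104.736 F3687
G1 X104.560 Y106.036 F3687
G1 X142.721 Y111.607 F3687
G1 X181.330 Y119.091 F3687
G1 X211.471 Y126.130 F3687
G1 X224.228 Y130.366 F3687
M5
G0 X113.147 Y14.733
M4 S179
G1 X124.462 Y44.059 F3687
G1 X144.202 Y19.597 F3687
G1 X113.147 Y14.733 F3687
M5
G0 X229.070 Y105.129
M4 S179
G1 X13.305 Y111.343 F3687
G1 X99.706 Y22.692 F3687
G1 X159.310 Y169.680 F3687
G1 X248.542 Y66.613 F3687
G1 X75.815 Y28.850 F3687
M5
G0 X0.000 Y0.000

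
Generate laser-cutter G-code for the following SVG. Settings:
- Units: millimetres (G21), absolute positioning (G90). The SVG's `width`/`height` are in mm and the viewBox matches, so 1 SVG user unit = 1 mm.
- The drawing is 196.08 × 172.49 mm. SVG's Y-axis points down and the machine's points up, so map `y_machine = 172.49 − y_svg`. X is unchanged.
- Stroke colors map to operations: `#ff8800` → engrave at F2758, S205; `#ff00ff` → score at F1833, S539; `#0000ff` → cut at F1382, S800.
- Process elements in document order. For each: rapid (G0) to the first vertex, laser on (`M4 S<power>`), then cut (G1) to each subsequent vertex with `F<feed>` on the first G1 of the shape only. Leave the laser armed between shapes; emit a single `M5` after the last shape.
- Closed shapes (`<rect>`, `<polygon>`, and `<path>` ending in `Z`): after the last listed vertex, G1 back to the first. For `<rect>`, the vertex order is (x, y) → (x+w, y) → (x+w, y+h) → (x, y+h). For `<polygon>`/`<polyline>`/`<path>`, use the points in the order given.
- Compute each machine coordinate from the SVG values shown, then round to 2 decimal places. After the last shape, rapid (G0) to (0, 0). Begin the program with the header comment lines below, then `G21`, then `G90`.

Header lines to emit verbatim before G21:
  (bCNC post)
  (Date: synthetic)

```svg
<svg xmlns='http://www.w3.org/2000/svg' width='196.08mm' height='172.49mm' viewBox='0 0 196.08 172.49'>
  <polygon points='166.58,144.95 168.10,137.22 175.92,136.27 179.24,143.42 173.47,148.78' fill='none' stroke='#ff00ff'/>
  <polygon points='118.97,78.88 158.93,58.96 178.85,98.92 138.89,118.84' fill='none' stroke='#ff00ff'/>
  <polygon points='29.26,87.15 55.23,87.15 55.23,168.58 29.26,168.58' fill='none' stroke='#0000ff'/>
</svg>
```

viewBox `0 0 196.08 172.49` with mm width/height → 1 unit = 1 mm. Flip: y_m = 172.49 − y_svg.

**Shape 1** — `<polygon>` regular polygon, stroke `#ff00ff` → score (S539, F1833). Machine vertices: (166.58,27.54) → (168.10,35.27) → (175.92,36.22) → (179.24,29.07) → (173.47,23.71) → (166.58,27.54). Closed: final G1 returns to the first vertex.

**Shape 2** — `<polygon>` regular polygon, stroke `#ff00ff` → score (S539, F1833). Machine vertices: (118.97,93.61) → (158.93,113.53) → (178.85,73.57) → (138.89,53.65) → (118.97,93.61). Closed: final G1 returns to the first vertex.

**Shape 3** — `<polygon>` rectangle, stroke `#0000ff` → cut (S800, F1382). Machine vertices: (29.26,85.34) → (55.23,85.34) → (55.23,3.91) → (29.26,3.91) → (29.26,85.34). Closed: final G1 returns to the first vertex.

(bCNC post)
(Date: synthetic)
G21
G90
G0 X166.58 Y27.54
M4 S539
G1 X168.10 Y35.27 F1833
G1 X175.92 Y36.22
G1 X179.24 Y29.07
G1 X173.47 Y23.71
G1 X166.58 Y27.54
G0 X118.97 Y93.61
M4 S539
G1 X158.93 Y113.53 F1833
G1 X178.85 Y73.57
G1 X138.89 Y53.65
G1 X118.97 Y93.61
G0 X29.26 Y85.34
M4 S800
G1 X55.23 Y85.34 F1382
G1 X55.23 Y3.91
G1 X29.26 Y3.91
G1 X29.26 Y85.34
M5
G0 X0.00 Y0.00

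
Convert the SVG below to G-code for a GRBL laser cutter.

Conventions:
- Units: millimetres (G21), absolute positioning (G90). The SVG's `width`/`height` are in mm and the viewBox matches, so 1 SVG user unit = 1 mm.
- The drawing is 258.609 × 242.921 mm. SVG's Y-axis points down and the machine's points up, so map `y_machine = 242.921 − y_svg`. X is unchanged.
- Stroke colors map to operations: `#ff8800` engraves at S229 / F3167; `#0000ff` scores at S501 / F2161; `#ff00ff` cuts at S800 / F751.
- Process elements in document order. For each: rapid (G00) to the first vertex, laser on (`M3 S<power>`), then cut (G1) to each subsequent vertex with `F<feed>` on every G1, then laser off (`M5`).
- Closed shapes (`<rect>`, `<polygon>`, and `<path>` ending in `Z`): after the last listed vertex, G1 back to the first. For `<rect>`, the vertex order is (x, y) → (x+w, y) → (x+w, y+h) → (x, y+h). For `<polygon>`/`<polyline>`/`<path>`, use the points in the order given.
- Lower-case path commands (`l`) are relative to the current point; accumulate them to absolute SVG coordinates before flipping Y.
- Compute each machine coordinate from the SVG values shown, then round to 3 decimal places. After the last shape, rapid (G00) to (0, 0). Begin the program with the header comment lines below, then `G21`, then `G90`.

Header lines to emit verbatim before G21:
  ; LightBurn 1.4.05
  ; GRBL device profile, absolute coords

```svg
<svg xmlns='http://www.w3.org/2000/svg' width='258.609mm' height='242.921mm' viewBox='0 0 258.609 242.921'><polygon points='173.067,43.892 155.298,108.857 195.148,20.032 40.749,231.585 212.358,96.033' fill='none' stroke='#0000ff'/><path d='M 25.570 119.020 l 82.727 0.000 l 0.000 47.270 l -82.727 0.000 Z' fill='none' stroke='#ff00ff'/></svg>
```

1 u = 1 mm; y_m = 242.921 − y.

[1] `<polygon>` closed polygon, #0000ff→score S501 F2161: (173.067,199.029) → (155.298,134.064) → (195.148,222.889) → (40.749,11.336) → (212.358,146.888) → (173.067,199.029) (closed)

[2] `<path>` rectangle, #ff00ff→cut S800 F751: (25.570,123.901) → (108.297,123.901) → (108.297,76.631) → (25.570,76.631) → (25.570,123.901) (closed)

; LightBurn 1.4.05
; GRBL device profile, absolute coords
G21
G90
G00 X173.067 Y199.029
M3 S501
G1 X155.298 Y134.064 F2161
G1 X195.148 Y222.889 F2161
G1 X40.749 Y11.336 F2161
G1 X212.358 Y146.888 F2161
G1 X173.067 Y199.029 F2161
M5
G00 X25.570 Y123.901
M3 S800
G1 X108.297 Y123.901 F751
G1 X108.297 Y76.631 F751
G1 X25.570 Y76.631 F751
G1 X25.570 Y123.901 F751
M5
G00 X0.000 Y0.000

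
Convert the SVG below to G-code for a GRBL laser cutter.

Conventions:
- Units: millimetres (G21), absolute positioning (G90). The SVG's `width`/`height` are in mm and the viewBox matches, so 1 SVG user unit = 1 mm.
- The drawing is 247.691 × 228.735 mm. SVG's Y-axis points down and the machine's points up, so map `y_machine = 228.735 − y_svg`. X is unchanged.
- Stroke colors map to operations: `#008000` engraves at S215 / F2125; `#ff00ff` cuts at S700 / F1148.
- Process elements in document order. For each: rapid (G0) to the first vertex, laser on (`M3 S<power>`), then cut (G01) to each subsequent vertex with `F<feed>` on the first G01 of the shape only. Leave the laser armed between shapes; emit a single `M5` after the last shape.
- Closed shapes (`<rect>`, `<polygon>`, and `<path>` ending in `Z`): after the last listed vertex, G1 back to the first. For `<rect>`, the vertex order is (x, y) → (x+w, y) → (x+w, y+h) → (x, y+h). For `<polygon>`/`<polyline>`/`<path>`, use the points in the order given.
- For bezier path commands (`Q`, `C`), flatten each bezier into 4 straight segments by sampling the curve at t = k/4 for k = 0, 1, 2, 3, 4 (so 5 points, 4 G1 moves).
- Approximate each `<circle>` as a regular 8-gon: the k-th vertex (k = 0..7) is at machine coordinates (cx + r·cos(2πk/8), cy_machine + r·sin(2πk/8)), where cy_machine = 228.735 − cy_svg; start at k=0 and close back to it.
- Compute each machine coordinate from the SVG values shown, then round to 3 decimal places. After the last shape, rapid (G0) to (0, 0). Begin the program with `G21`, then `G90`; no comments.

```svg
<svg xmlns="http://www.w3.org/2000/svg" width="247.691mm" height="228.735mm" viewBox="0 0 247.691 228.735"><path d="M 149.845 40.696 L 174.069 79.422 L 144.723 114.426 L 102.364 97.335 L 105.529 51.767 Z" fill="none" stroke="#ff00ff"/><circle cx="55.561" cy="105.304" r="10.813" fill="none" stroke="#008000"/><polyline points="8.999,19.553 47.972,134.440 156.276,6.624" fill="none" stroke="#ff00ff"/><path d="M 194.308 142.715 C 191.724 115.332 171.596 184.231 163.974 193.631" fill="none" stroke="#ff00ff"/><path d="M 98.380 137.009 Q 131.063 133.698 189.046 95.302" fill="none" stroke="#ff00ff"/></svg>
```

viewBox `0 0 247.691 228.735` with mm width/height → 1 unit = 1 mm. Flip: y_m = 228.735 − y_svg.

**Shape 1** — `<path>` regular polygon, stroke `#ff00ff` → cut (S700, F1148). Machine vertices: (149.845,188.039) → (174.069,149.313) → (144.723,114.309) → (102.364,131.400) → (105.529,176.968) → (149.845,188.039). Closed: final G1 returns to the first vertex.

**Shape 2** — `<circle>` circle, stroke `#008000` → engrave (S215, F2125). Machine vertices: (66.374,123.431) → (63.207,131.077) → (55.561,134.244) → (47.915,131.077) → (44.748,123.431) → (47.915,115.785) → (55.561,112.618) → (63.207,115.785) → (66.374,123.431). Closed: final G1 returns to the first vertex.

**Shape 3** — `<polyline>` open polyline, stroke `#ff00ff` → cut (S700, F1148). Machine vertices: (8.999,209.182) → (47.972,94.295) → (156.276,222.111). Open path.

**Shape 4** — `<path>` cubic bezier, stroke `#ff00ff` → cut (S700, F1148). Control points (SVG): P0=(194.308,142.715), P1=(191.724,115.332), P2=(171.596,184.231), P3=(163.974,193.631); sampled at t=k/4. Machine vertices: (194.308,86.020) → (189.550,90.938) → (181.030,74.356) → (171.566,50.876) → (163.974,35.104). Open path.

**Shape 5** — `<path>` quadratic bezier, stroke `#ff00ff` → cut (S700, F1148). Control points (SVG): P0=(98.380,137.009), P1=(131.063,133.698), P2=(189.046,95.302); sampled at t=k/4. Machine vertices: (98.380,91.726) → (116.303,95.574) → (137.388,103.808) → (161.636,116.428) → (189.046,133.433). Open path.

G21
G90
G0 X149.845 Y188.039
M3 S700
G01 X174.069 Y149.313 F1148
G01 X144.723 Y114.309
G01 X102.364 Y131.400
G01 X105.529 Y176.968
G01 X149.845 Y188.039
G0 X66.374 Y123.431
M3 S215
G01 X63.207 Y131.077 F2125
G01 X55.561 Y134.244
G01 X47.915 Y131.077
G01 X44.748 Y123.431
G01 X47.915 Y115.785
G01 X55.561 Y112.618
G01 X63.207 Y115.785
G01 X66.374 Y123.431
G0 X8.999 Y209.182
M3 S700
G01 X47.972 Y94.295 F1148
G01 X156.276 Y222.111
G0 X194.308 Y86.020
M3 S700
G01 X189.550 Y90.938 F1148
G01 X181.030 Y74.356
G01 X171.566 Y50.876
G01 X163.974 Y35.104
G0 X98.380 Y91.726
M3 S700
G01 X116.303 Y95.574 F1148
G01 X137.388 Y103.808
G01 X161.636 Y116.428
G01 X189.046 Y133.433
M5
G0 X0.000 Y0.000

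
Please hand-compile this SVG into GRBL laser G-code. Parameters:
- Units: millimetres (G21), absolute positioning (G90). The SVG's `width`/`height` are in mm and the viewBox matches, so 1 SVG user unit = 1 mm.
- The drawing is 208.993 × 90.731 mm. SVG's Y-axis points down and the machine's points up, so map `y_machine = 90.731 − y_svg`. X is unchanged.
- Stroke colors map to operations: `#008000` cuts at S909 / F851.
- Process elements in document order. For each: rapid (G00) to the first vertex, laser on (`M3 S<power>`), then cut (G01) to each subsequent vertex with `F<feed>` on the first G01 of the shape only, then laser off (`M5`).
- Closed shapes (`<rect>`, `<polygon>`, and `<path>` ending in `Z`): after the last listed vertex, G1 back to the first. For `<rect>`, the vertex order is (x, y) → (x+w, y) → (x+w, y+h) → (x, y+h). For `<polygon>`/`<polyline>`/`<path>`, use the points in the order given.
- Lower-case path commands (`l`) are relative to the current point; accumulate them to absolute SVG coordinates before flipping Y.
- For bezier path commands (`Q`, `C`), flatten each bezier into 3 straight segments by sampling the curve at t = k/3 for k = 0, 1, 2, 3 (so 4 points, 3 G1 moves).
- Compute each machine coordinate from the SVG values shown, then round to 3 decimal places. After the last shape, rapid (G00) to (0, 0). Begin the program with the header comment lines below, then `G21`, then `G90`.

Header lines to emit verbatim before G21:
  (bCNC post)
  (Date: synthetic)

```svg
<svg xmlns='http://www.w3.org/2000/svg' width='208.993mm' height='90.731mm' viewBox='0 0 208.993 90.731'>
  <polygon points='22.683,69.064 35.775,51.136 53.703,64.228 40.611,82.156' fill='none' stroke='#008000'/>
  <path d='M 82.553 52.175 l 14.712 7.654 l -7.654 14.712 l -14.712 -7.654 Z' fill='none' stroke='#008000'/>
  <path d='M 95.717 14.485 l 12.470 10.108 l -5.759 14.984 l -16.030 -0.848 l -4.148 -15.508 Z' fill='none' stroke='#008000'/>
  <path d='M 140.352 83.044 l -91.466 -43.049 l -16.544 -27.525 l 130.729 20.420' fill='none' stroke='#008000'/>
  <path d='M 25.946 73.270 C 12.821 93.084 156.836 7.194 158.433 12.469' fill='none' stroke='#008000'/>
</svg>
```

Since the viewBox matches the mm dimensions, user units are millimetres directly. The only transform is the Y-flip y_m = 90.731 − y_svg.

Shape 1 is a regular polygon drawn with `<polygon>`. Its stroke #008000 means cut at S909, F851. After flipping Y the toolpath is (22.683,21.667) → (35.775,39.595) → (53.703,26.503) → (40.611,8.575) → (22.683,21.667), returning to the start.

Shape 2 is a regular polygon drawn with `<path>`. Its stroke #008000 means cut at S909, F851. After flipping Y the toolpath is (82.553,38.556) → (97.265,30.902) → (89.611,16.190) → (74.899,23.844) → (82.553,38.556), returning to the start.

Shape 3 is a regular polygon drawn with `<path>`. Its stroke #008000 means cut at S909, F851. After flipping Y the toolpath is (95.717,76.246) → (108.187,66.138) → (102.428,51.154) → (86.398,52.002) → (82.250,67.510) → (95.717,76.246), returning to the start.

Shape 4 is a open polyline drawn with `<path>`. Its stroke #008000 means cut at S909, F851. After flipping Y the toolpath is (140.352,7.687) → (48.886,50.736) → (32.342,78.261) → (163.071,57.841).

Shape 5 is a cubic bezier drawn with `<path>`. Its stroke #008000 means cut at S909, F851. After flipping Y the toolpath is (25.946,17.461) → (54.106,25.590) → (120.458,60.440) → (158.433,78.262).

(bCNC post)
(Date: synthetic)
G21
G90
G00 X22.683 Y21.667
M3 S909
G01 X35.775 Y39.595 F851
G01 X53.703 Y26.503
G01 X40.611 Y8.575
G01 X22.683 Y21.667
M5
G00 X82.553 Y38.556
M3 S909
G01 X97.265 Y30.902 F851
G01 X89.611 Y16.190
G01 X74.899 Y23.844
G01 X82.553 Y38.556
M5
G00 X95.717 Y76.246
M3 S909
G01 X108.187 Y66.138 F851
G01 X102.428 Y51.154
G01 X86.398 Y52.002
G01 X82.250 Y67.510
G01 X95.717 Y76.246
M5
G00 X140.352 Y7.687
M3 S909
G01 X48.886 Y50.736 F851
G01 X32.342 Y78.261
G01 X163.071 Y57.841
M5
G00 X25.946 Y17.461
M3 S909
G01 X54.106 Y25.590 F851
G01 X120.458 Y60.440
G01 X158.433 Y78.262
M5
G00 X0.000 Y0.000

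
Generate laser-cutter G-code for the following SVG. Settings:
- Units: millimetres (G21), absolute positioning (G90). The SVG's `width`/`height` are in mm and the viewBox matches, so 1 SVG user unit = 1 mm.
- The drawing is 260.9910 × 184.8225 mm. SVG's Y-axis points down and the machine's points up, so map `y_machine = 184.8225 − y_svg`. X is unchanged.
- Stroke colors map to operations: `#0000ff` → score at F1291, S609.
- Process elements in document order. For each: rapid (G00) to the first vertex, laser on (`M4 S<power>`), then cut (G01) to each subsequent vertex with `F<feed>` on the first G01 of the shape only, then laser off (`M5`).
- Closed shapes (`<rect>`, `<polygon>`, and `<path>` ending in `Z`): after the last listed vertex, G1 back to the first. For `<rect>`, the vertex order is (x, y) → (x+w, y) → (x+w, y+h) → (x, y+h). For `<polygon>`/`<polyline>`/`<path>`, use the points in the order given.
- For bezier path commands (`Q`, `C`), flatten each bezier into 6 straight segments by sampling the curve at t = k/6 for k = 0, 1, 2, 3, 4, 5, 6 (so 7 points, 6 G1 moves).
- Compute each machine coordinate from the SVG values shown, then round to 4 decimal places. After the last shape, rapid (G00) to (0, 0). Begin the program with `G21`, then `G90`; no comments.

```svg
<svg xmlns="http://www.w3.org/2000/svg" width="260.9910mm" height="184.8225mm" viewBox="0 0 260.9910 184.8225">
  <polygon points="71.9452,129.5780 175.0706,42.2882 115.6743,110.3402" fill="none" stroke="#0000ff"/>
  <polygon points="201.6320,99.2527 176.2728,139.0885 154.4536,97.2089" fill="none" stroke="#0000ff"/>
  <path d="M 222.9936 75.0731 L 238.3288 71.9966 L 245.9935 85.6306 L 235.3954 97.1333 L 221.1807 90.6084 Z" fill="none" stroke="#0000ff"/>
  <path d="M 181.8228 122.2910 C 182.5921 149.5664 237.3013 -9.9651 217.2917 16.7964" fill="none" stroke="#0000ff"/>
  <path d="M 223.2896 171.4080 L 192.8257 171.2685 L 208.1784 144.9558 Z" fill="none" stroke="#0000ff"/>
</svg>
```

G21
G90
G00 X71.9452 Y55.2445
M4 S609
G01 X175.0706 Y142.5343 F1291
G01 X115.6743 Y74.4823
G01 X71.9452 Y55.2445
M5
G00 X201.6320 Y85.5698
M4 S609
G01 X176.2728 Y45.7340 F1291
G01 X154.4536 Y87.6136
G01 X201.6320 Y85.5698
M5
G00 X222.9936 Y109.7494
M4 S609
G01 X238.3288 Y112.8259 F1291
G01 X245.9935 Y99.1919
G01 X235.3954 Y87.6892
G01 X221.1807 Y94.2141
G01 X222.9936 Y109.7494
M5
G00 X181.8228 Y62.5315
M4 S609
G01 X186.1068 Y62.7337 F1291
G01 X195.8069 Y83.7066
G01 X207.3493 Y115.0861
G01 X217.1602 Y146.5084
G01 X221.6656 Y167.6097
G01 X217.2917 Y168.0261
M5
G00 X223.2896 Y13.4145
M4 S609
G01 X192.8257 Y13.5540 F1291
G01 X208.1784 Y39.8667
G01 X223.2896 Y13.4145
M5
G00 X0.0000 Y0.0000

1 u = 1 mm; y_m = 184.8225 − y.

[1] `<polygon>` closed polygon, #0000ff→score S609 F1291: (71.9452,55.2445) → (175.0706,142.5343) → (115.6743,74.4823) → (71.9452,55.2445) (closed)

[2] `<polygon>` regular polygon, #0000ff→score S609 F1291: (201.6320,85.5698) → (176.2728,45.7340) → (154.4536,87.6136) → (201.6320,85.5698) (closed)

[3] `<path>` regular polygon, #0000ff→score S609 F1291: (222.9936,109.7494) → (238.3288,112.8259) → (245.9935,99.1919) → (235.3954,87.6892) → (221.1807,94.2141) → (222.9936,109.7494) (closed)

[4] `<path>` cubic bezier, #0000ff→score S609 F1291: (181.8228,62.5315) → (186.1068,62.7337) → (195.8069,83.7066) → (207.3493,115.0861) → (217.1602,146.5084) → (221.6656,167.6097) → (217.2917,168.0261)

[5] `<path>` regular polygon, #0000ff→score S609 F1291: (223.2896,13.4145) → (192.8257,13.5540) → (208.1784,39.8667) → (223.2896,13.4145) (closed)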